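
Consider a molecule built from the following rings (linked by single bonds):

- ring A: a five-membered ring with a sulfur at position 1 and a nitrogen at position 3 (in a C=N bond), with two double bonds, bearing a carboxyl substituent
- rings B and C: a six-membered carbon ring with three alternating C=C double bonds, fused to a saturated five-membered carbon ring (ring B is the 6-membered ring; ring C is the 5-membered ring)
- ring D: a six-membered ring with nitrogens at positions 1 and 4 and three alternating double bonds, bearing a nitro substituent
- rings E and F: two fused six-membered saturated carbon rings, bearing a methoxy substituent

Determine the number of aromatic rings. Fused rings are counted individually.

3

Ring A has a continuous p-orbital overlap around the ring; 2 ring double bonds (4 π electrons) plus a heteroatom lone pair (2) give 6 π electrons. 6 = 4(1)+2, so ring A is aromatic (thiazole).
Ring B is fully conjugated (every ring atom contributes a p orbital); 3 ring double bonds give 6 π electrons. That satisfies 4n+2 with n=1, so ring B is aromatic (benzene ring).
Ring C has three sp³ carbons, so it is not fully conjugated — not aromatic (cyclopentane ring).
Ring D is planar and fully conjugated; 3 ring double bonds give 6 π electrons. 6 = 4(1)+2, so ring D is aromatic (pyrazine).
Ring E has only sp³ atoms, so it is not fully conjugated — not aromatic (cyclohexane ring).
Ring F has only sp³ atoms, so it is not fully conjugated — not aromatic (cyclohexane ring).
Aromatic: A, B, D. Total: 3.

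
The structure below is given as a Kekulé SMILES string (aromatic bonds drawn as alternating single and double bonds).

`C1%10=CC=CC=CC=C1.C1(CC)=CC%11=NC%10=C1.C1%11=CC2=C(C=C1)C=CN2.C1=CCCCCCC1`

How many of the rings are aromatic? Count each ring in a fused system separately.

3

The SMILES encodes an eight-membered carbon ring with four alternating C=C double bonds; a six-membered ring of five carbons and one nitrogen with three alternating double bonds; a six-membered carbon ring with three alternating C=C double bonds, fused to a five-membered ring containing one N–H nitrogen and two C=C double bonds; an eight-membered carbon ring with one C=C double bond.
The 8-membered ring has only sp² ring atoms; a planar conformation would have a fully conjugated π system of 8 electrons. But 8 = 4(2), which is 4n not 4n+2, so it is not aromatic (cyclooctatetraene) — cyclooctatetraene distorts into a non-planar tub to avoid antiaromaticity.
The 6-membered ring with one nitrogen is fully conjugated (every ring atom contributes a p orbital); 3 ring double bonds give 6 π electrons. Since 6 = 4n+2 (n=1), it is aromatic (pyridine).
The fused 6/5-membered bicyclic (with one N–H) is a single π system with 9 sp² atoms and 10 π electrons from ring double bonds plus a heteroatom lone pair. 10 = 4(2)+2, so the system is aromatic and both rings count as aromatic (indole).
The second 8-membered ring has six sp³ carbons, so it is not fully conjugated — not aromatic (cyclooctene).
3 of the 5 rings are aromatic. Total: 3.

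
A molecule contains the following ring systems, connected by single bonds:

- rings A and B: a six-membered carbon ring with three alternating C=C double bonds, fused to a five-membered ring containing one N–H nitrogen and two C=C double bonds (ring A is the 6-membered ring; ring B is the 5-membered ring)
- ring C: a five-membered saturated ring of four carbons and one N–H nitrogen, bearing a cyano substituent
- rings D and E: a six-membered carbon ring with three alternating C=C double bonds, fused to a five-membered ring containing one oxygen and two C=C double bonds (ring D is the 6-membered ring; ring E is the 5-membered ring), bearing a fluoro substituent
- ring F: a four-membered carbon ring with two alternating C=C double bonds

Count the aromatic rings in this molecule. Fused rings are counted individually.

4

Rings A and B form a fused bicyclic system (with one N–H) with 9 sp² atoms and 10 π electrons from ring double bonds plus a heteroatom lone pair. 10 = 4(2)+2, so the system is aromatic and both rings count as aromatic (indole).
Ring C has only sp³ atoms, so it is not fully conjugated — not aromatic (pyrrolidine).
Rings D and E form a fused bicyclic system (with one oxygen) with 9 sp² atoms and 10 π electrons from ring double bonds plus a heteroatom lone pair. 10 = 4(2)+2, so the system is aromatic and both rings count as aromatic (benzofuran).
Ring F has only sp² ring atoms; a planar conformation would have a fully conjugated π system of 4 electrons. But 4 = 4(1), which is 4n not 4n+2, so ring F is not aromatic (cyclobutadiene) — cyclobutadiene is antiaromatic and distorts to a rectangle.
Aromatic: A, B, D, E. Total: 4.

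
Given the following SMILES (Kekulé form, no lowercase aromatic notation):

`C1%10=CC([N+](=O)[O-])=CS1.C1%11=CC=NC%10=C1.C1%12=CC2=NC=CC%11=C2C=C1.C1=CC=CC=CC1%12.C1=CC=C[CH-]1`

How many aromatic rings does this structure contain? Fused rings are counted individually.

5

The SMILES encodes a five-membered ring of four carbons and one sulfur, with two C=C double bonds; a six-membered ring of five carbons and one nitrogen with three alternating double bonds; two fused six-membered rings, each with three alternating double bonds; one ring is all carbon and the other has one ring nitrogen; a seven-membered carbon ring with three C=C double bonds and one sp³ carbon; a five-membered all-carbon ring bearing a negative charge on one carbon, with two C=C double bonds.
The 5-membered ring with one sulfur has a continuous p-orbital overlap around the ring; 2 ring double bonds (4 π electrons) plus a heteroatom lone pair (2) give 6 π electrons. That satisfies 4n+2 with n=1, so it is aromatic (thiophene).
The 6-membered ring with one nitrogen is fully conjugated (every ring atom contributes a p orbital); 3 ring double bonds give 6 π electrons. That satisfies 4n+2 with n=1, so it is aromatic (pyridine).
The fused 6/6-membered bicyclic (with one nitrogen) is a single π system with 10 sp² atoms and 10 π electrons from ring double bonds. 10 = 4(2)+2, so the system is aromatic and both rings count as aromatic (quinoline).
The 7-membered ring has one sp³ carbon, so it is not fully conjugated — not aromatic (cycloheptatriene).
The 5-membered ring has a continuous p-orbital overlap around the ring; 2 ring double bonds (4 π electrons) plus the carbanion lone pair (2) give 6 π electrons. That satisfies 4n+2 with n=1, so it is aromatic (cyclopentadienyl anion).
5 of the 6 rings are aromatic. Total: 5.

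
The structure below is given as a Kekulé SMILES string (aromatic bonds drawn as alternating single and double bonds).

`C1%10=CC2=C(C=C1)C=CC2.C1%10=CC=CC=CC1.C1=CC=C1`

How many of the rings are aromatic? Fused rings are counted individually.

The SMILES encodes a six-membered carbon ring with three alternating C=C double bonds, fused to a five-membered carbon ring containing one C=C double bond and one sp³ carbon; a seven-membered carbon ring with three C=C double bonds and one sp³ carbon; a four-membered carbon ring with two alternating C=C double bonds.
The 6-membered ring has a continuous p-orbital overlap around the ring; 3 ring double bonds give 6 π electrons. 6 = 4(1)+2, so it is aromatic (benzene ring).
The 5-membered ring has one sp³ carbon, so it is not fully conjugated — not aromatic (cyclopentene ring).
The 7-membered ring has one sp³ carbon, so it is not fully conjugated — not aromatic (cycloheptatriene).
The 4-membered ring has only sp² ring atoms; a planar conformation would have a fully conjugated π system of 4 electrons. But 4 = 4(1), which is 4n not 4n+2, so it is not aromatic (cyclobutadiene) — cyclobutadiene is antiaromatic and distorts to a rectangle.
1 of the 4 rings is aromatic. Total: 1.

1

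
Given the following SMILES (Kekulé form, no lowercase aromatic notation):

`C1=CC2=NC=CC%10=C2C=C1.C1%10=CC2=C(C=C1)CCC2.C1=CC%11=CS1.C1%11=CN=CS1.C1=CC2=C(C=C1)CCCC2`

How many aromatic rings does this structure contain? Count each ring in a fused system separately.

The SMILES encodes two fused six-membered rings, each with three alternating double bonds; one ring is all carbon and the other has one ring nitrogen; a six-membered carbon ring with three alternating C=C double bonds, fused to a saturated five-membered carbon ring; a five-membered ring of four carbons and one sulfur, with two C=C double bonds; a five-membered ring with a sulfur at position 1 and a nitrogen at position 3 (in a C=N bond), with two double bonds; a six-membered carbon ring with three alternating C=C double bonds, fused to a saturated six-membered carbon ring.
The fused 6/6-membered bicyclic (with one nitrogen) is a single π system with 10 sp² atoms and 10 π electrons from ring double bonds. 10 = 4(2)+2, so the system is aromatic and both rings count as aromatic (quinoline).
The 6-membered ring has a continuous p-orbital overlap around the ring; 3 ring double bonds give 6 π electrons. That satisfies 4n+2 with n=1, so it is aromatic (benzene ring).
The 5-membered ring has three sp³ carbons, so it is not fully conjugated — not aromatic (cyclopentane ring).
The 5-membered ring with one sulfur has a continuous p-orbital overlap around the ring; 2 ring double bonds (4 π electrons) plus a heteroatom lone pair (2) give 6 π electrons. 6 = 4(1)+2, so it is aromatic (thiophene).
The 5-membered ring with one sulfur and one =N– is planar and fully conjugated; 2 ring double bonds (4 π electrons) plus a heteroatom lone pair (2) give 6 π electrons. That satisfies 4n+2 with n=1, so it is aromatic (thiazole).
The second 6-membered ring has a continuous p-orbital overlap around the ring; 3 ring double bonds give 6 π electrons. Since 6 = 4n+2 (n=1), it is aromatic (benzene ring).
The third 6-membered ring has four sp³ carbons, so it is not fully conjugated — not aromatic (cyclohexane ring).
6 of the 8 rings are aromatic. Total: 6.

6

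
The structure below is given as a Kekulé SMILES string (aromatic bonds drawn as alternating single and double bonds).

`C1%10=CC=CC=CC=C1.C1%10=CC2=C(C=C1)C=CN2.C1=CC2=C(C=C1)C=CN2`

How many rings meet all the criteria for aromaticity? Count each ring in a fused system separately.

4

The SMILES encodes an eight-membered carbon ring with four alternating C=C double bonds; a six-membered carbon ring with three alternating C=C double bonds, fused to a five-membered ring containing one N–H nitrogen and two C=C double bonds; a six-membered carbon ring with three alternating C=C double bonds, fused to a five-membered ring containing one N–H nitrogen and two C=C double bonds.
The 8-membered ring has only sp² ring atoms; a planar conformation would have a fully conjugated π system of 8 electrons. But 8 = 4(2), which is 4n not 4n+2, so it is not aromatic (cyclooctatetraene) — cyclooctatetraene distorts into a non-planar tub to avoid antiaromaticity.
The fused 6/5-membered bicyclic (with one N–H) is a single π system with 9 sp² atoms and 10 π electrons from ring double bonds plus a heteroatom lone pair. 10 = 4(2)+2, so the system is aromatic and both rings count as aromatic (indole).
The fused 6/5-membered bicyclic (with one N–H) is a single π system with 9 sp² atoms and 10 π electrons from ring double bonds plus a heteroatom lone pair. 10 = 4(2)+2, so the system is aromatic and both rings count as aromatic (indole).
4 of the 5 rings are aromatic. Total: 4.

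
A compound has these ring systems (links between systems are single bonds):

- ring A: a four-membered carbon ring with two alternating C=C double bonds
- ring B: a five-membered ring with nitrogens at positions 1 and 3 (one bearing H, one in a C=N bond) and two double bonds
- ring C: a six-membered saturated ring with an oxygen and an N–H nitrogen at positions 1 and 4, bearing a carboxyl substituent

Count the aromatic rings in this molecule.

1

Ring A has only sp² ring atoms; a planar conformation would have a fully conjugated π system of 4 electrons. But 4 = 4(1), which is 4n not 4n+2, so ring A is not aromatic (cyclobutadiene) — cyclobutadiene is antiaromatic and distorts to a rectangle.
Ring B is fully conjugated (every ring atom contributes a p orbital); 2 ring double bonds (4 π electrons) plus a heteroatom lone pair (2) give 6 π electrons. 6 = 4(1)+2, so ring B is aromatic (imidazole).
Ring C has only sp³ atoms, so it is not fully conjugated — not aromatic (morpholine).
Aromatic: B. Total: 1.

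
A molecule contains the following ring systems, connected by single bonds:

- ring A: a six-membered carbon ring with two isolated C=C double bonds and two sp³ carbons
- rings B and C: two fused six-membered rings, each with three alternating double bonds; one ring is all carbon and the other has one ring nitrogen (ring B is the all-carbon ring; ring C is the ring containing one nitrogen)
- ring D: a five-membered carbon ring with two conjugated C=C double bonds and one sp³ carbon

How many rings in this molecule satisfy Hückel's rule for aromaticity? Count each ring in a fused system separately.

2

Ring A has two sp³ carbons, so it is not fully conjugated — not aromatic (1,4-cyclohexadiene).
Rings B and C form a fused bicyclic system (with one nitrogen) with 10 sp² atoms and 10 π electrons from ring double bonds. 10 = 4(2)+2, so the system is aromatic and both rings count as aromatic (quinoline).
Ring D has one sp³ carbon, so it is not fully conjugated — not aromatic (cyclopentadiene).
Aromatic: B, C. Total: 2.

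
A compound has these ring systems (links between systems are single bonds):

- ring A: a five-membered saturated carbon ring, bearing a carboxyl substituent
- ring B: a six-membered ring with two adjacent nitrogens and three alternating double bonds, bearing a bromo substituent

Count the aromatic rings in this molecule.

1

Ring A has only sp³ atoms, so it is not fully conjugated — not aromatic (cyclopentane).
Ring B is fully conjugated (every ring atom contributes a p orbital); 3 ring double bonds give 6 π electrons. Since 6 = 4n+2 (n=1), ring B is aromatic (pyridazine).
Aromatic: B. Total: 1.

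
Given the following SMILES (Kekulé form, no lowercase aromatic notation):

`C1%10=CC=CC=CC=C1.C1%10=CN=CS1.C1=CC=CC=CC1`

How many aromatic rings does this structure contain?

The SMILES encodes an eight-membered carbon ring with four alternating C=C double bonds; a five-membered ring with a sulfur at position 1 and a nitrogen at position 3 (in a C=N bond), with two double bonds; a seven-membered carbon ring with three C=C double bonds and one sp³ carbon.
The 8-membered ring has only sp² ring atoms; a planar conformation would have a fully conjugated π system of 8 electrons. But 8 = 4(2), which is 4n not 4n+2, so it is not aromatic (cyclooctatetraene) — cyclooctatetraene distorts into a non-planar tub to avoid antiaromaticity.
The 5-membered ring with one sulfur and one =N– has a continuous p-orbital overlap around the ring; 2 ring double bonds (4 π electrons) plus a heteroatom lone pair (2) give 6 π electrons. 6 = 4(1)+2, so it is aromatic (thiazole).
The 7-membered ring has one sp³ carbon, so it is not fully conjugated — not aromatic (cycloheptatriene).
1 of the 3 rings is aromatic. Total: 1.

1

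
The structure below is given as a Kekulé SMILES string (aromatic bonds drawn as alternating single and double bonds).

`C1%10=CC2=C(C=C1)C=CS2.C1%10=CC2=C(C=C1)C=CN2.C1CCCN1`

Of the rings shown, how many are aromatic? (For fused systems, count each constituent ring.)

4

The SMILES encodes a six-membered carbon ring with three alternating C=C double bonds, fused to a five-membered ring containing one sulfur and two C=C double bonds; a six-membered carbon ring with three alternating C=C double bonds, fused to a five-membered ring containing one N–H nitrogen and two C=C double bonds; a five-membered saturated ring of four carbons and one N–H nitrogen.
The fused 6/5-membered bicyclic (with one sulfur) is a single π system with 9 sp² atoms and 10 π electrons from ring double bonds plus a heteroatom lone pair. 10 = 4(2)+2, so the system is aromatic and both rings count as aromatic (benzothiophene).
The fused 6/5-membered bicyclic (with one N–H) is a single π system with 9 sp² atoms and 10 π electrons from ring double bonds plus a heteroatom lone pair. 10 = 4(2)+2, so the system is aromatic and both rings count as aromatic (indole).
The 5-membered ring with one N–H has only sp³ atoms, so it is not fully conjugated — not aromatic (pyrrolidine).
4 of the 5 rings are aromatic. Total: 4.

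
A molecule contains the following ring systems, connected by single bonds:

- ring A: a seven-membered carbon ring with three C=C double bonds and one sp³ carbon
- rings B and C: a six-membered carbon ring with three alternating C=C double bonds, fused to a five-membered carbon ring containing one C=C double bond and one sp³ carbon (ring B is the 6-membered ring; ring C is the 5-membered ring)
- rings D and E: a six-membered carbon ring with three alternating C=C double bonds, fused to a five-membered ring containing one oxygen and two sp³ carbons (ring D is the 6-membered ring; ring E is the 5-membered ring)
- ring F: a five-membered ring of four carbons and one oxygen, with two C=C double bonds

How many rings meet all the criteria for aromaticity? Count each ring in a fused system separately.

3

Ring A has one sp³ carbon, so it is not fully conjugated — not aromatic (cycloheptatriene).
Ring B is planar and fully conjugated; 3 ring double bonds give 6 π electrons. Since 6 = 4n+2 (n=1), ring B is aromatic (benzene ring).
Ring C has one sp³ carbon, so it is not fully conjugated — not aromatic (cyclopentene ring).
Ring D is fully conjugated (every ring atom contributes a p orbital); 3 ring double bonds give 6 π electrons. That satisfies 4n+2 with n=1, so ring D is aromatic (benzene ring).
Ring E has two sp³ carbons, so it is not fully conjugated — not aromatic (oxolane ring).
Ring F has a continuous p-orbital overlap around the ring; 2 ring double bonds (4 π electrons) plus a heteroatom lone pair (2) give 6 π electrons. 6 = 4(1)+2, so ring F is aromatic (furan).
Aromatic: B, D, F. Total: 3.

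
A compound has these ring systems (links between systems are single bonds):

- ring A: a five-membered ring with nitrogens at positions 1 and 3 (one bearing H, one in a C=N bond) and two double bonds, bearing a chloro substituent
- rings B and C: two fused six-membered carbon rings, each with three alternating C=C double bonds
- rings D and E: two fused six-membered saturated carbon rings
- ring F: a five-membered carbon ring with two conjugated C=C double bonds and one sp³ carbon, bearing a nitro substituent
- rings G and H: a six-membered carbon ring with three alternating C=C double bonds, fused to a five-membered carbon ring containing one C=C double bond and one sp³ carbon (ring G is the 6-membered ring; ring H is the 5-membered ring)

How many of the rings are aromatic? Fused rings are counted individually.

Ring A is fully conjugated (every ring atom contributes a p orbital); 2 ring double bonds (4 π electrons) plus a heteroatom lone pair (2) give 6 π electrons. That satisfies 4n+2 with n=1, so ring A is aromatic (imidazole).
Rings B and C form a fused bicyclic system with 10 sp² atoms and 10 π electrons from ring double bonds. 10 = 4(2)+2, so the system is aromatic and both rings count as aromatic (naphthalene).
Ring D has only sp³ atoms, so it is not fully conjugated — not aromatic (cyclohexane ring).
Ring E has only sp³ atoms, so it is not fully conjugated — not aromatic (cyclohexane ring).
Ring F has one sp³ carbon, so it is not fully conjugated — not aromatic (cyclopentadiene).
Ring G has a continuous p-orbital overlap around the ring; 3 ring double bonds give 6 π electrons. 6 = 4(1)+2, so ring G is aromatic (benzene ring).
Ring H has one sp³ carbon, so it is not fully conjugated — not aromatic (cyclopentene ring).
Aromatic: A, B, C, G. Total: 4.

4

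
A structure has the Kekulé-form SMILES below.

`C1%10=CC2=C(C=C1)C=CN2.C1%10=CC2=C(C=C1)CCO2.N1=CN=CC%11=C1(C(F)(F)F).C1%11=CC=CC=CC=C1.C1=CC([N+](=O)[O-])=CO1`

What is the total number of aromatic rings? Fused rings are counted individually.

5

The SMILES encodes a six-membered carbon ring with three alternating C=C double bonds, fused to a five-membered ring containing one N–H nitrogen and two C=C double bonds; a six-membered carbon ring with three alternating C=C double bonds, fused to a five-membered ring containing one oxygen and two sp³ carbons; a six-membered ring with nitrogens at positions 1 and 3 and three alternating double bonds; an eight-membered carbon ring with four alternating C=C double bonds; a five-membered ring of four carbons and one oxygen, with two C=C double bonds.
The fused 6/5-membered bicyclic (with one N–H) is a single π system with 9 sp² atoms and 10 π electrons from ring double bonds plus a heteroatom lone pair. 10 = 4(2)+2, so the system is aromatic and both rings count as aromatic (indole).
The 6-membered ring has a continuous p-orbital overlap around the ring; 3 ring double bonds give 6 π electrons. Since 6 = 4n+2 (n=1), it is aromatic (benzene ring).
The 5-membered ring with one oxygen has two sp³ carbons, so it is not fully conjugated — not aromatic (oxolane ring).
The 6-membered ring with two nitrogens (1,3) is fully conjugated (every ring atom contributes a p orbital); 3 ring double bonds give 6 π electrons. That satisfies 4n+2 with n=1, so it is aromatic (pyrimidine).
The 8-membered ring has only sp² ring atoms; a planar conformation would have a fully conjugated π system of 8 electrons. But 8 = 4(2), which is 4n not 4n+2, so it is not aromatic (cyclooctatetraene) — cyclooctatetraene distorts into a non-planar tub to avoid antiaromaticity.
The second 5-membered ring with one oxygen is planar and fully conjugated; 2 ring double bonds (4 π electrons) plus a heteroatom lone pair (2) give 6 π electrons. That satisfies 4n+2 with n=1, so it is aromatic (furan).
5 of the 7 rings are aromatic. Total: 5.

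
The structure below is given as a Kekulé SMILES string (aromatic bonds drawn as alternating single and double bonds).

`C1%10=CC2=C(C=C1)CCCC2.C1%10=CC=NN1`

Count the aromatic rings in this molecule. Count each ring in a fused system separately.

The SMILES encodes a six-membered carbon ring with three alternating C=C double bonds, fused to a saturated six-membered carbon ring; a five-membered ring with two adjacent nitrogens (one bearing H, one in a double bond) and two double bonds.
The 6-membered ring is fully conjugated (every ring atom contributes a p orbital); 3 ring double bonds give 6 π electrons. Since 6 = 4n+2 (n=1), it is aromatic (benzene ring).
The second 6-membered ring has four sp³ carbons, so it is not fully conjugated — not aromatic (cyclohexane ring).
The 5-membered ring with two adjacent nitrogens (one N–H, one =N–) is planar and fully conjugated; 2 ring double bonds (4 π electrons) plus a heteroatom lone pair (2) give 6 π electrons. 6 = 4(1)+2, so it is aromatic (pyrazole).
2 of the 3 rings are aromatic. Total: 2.

2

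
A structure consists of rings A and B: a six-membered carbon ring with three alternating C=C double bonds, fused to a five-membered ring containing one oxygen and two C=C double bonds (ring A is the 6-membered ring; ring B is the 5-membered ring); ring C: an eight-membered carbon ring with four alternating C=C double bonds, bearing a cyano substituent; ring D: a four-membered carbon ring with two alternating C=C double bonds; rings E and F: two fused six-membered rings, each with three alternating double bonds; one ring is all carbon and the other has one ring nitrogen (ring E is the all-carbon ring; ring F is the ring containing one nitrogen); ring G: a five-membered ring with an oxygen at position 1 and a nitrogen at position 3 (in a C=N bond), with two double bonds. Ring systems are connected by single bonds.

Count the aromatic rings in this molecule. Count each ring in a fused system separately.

5

Rings A and B form a fused bicyclic system (with one oxygen) with 9 sp² atoms and 10 π electrons from ring double bonds plus a heteroatom lone pair. 10 = 4(2)+2, so the system is aromatic and both rings count as aromatic (benzofuran).
Ring C has only sp² ring atoms; a planar conformation would have a fully conjugated π system of 8 electrons. But 8 = 4(2), which is 4n not 4n+2, so ring C is not aromatic (cyclooctatetraene) — cyclooctatetraene distorts into a non-planar tub to avoid antiaromaticity.
Ring D has only sp² ring atoms; a planar conformation would have a fully conjugated π system of 4 electrons. But 4 = 4(1), which is 4n not 4n+2, so ring D is not aromatic (cyclobutadiene) — cyclobutadiene is antiaromatic and distorts to a rectangle.
Rings E and F form a fused bicyclic system (with one nitrogen) with 10 sp² atoms and 10 π electrons from ring double bonds. 10 = 4(2)+2, so the system is aromatic and both rings count as aromatic (quinoline).
Ring G is planar and fully conjugated; 2 ring double bonds (4 π electrons) plus a heteroatom lone pair (2) give 6 π electrons. Since 6 = 4n+2 (n=1), ring G is aromatic (oxazole).
Aromatic: A, B, E, F, G. Total: 5.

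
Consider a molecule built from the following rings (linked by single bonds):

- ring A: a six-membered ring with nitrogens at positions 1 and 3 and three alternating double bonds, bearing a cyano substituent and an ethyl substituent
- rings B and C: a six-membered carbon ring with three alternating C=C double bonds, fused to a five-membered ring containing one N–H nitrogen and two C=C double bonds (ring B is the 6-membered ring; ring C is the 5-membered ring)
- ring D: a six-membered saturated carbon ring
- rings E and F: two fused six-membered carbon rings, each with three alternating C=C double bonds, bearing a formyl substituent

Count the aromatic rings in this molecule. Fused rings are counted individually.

5

Ring A has a continuous p-orbital overlap around the ring; 3 ring double bonds give 6 π electrons. 6 = 4(1)+2, so ring A is aromatic (pyrimidine).
Rings B and C form a fused bicyclic system (with one N–H) with 9 sp² atoms and 10 π electrons from ring double bonds plus a heteroatom lone pair. 10 = 4(2)+2, so the system is aromatic and both rings count as aromatic (indole).
Ring D has only sp³ atoms, so it is not fully conjugated — not aromatic (cyclohexane).
Rings E and F form a fused bicyclic system with 10 sp² atoms and 10 π electrons from ring double bonds. 10 = 4(2)+2, so the system is aromatic and both rings count as aromatic (naphthalene).
Aromatic: A, B, C, E, F. Total: 5.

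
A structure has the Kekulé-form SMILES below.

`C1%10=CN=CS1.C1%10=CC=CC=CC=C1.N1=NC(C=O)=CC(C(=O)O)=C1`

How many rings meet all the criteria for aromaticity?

The SMILES encodes a five-membered ring with a sulfur at position 1 and a nitrogen at position 3 (in a C=N bond), with two double bonds; an eight-membered carbon ring with four alternating C=C double bonds; a six-membered ring with two adjacent nitrogens and three alternating double bonds.
The 5-membered ring with one sulfur and one =N– is planar and fully conjugated; 2 ring double bonds (4 π electrons) plus a heteroatom lone pair (2) give 6 π electrons. Since 6 = 4n+2 (n=1), it is aromatic (thiazole).
The 8-membered ring has only sp² ring atoms; a planar conformation would have a fully conjugated π system of 8 electrons. But 8 = 4(2), which is 4n not 4n+2, so it is not aromatic (cyclooctatetraene) — cyclooctatetraene distorts into a non-planar tub to avoid antiaromaticity.
The 6-membered ring with two nitrogens (1,2) is fully conjugated (every ring atom contributes a p orbital); 3 ring double bonds give 6 π electrons. That satisfies 4n+2 with n=1, so it is aromatic (pyridazine).
2 of the 3 rings are aromatic. Total: 2.

2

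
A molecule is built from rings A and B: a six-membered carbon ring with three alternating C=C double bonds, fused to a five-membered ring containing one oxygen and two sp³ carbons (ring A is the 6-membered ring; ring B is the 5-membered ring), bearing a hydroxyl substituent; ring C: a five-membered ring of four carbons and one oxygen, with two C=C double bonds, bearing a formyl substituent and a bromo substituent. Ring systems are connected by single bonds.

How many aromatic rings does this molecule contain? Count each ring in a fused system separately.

2

Ring A has a continuous p-orbital overlap around the ring; 3 ring double bonds give 6 π electrons. That satisfies 4n+2 with n=1, so ring A is aromatic (benzene ring).
Ring B has two sp³ carbons, so it is not fully conjugated — not aromatic (oxolane ring).
Ring C is planar and fully conjugated; 2 ring double bonds (4 π electrons) plus a heteroatom lone pair (2) give 6 π electrons. That satisfies 4n+2 with n=1, so ring C is aromatic (furan).
Aromatic: A, C. Total: 2.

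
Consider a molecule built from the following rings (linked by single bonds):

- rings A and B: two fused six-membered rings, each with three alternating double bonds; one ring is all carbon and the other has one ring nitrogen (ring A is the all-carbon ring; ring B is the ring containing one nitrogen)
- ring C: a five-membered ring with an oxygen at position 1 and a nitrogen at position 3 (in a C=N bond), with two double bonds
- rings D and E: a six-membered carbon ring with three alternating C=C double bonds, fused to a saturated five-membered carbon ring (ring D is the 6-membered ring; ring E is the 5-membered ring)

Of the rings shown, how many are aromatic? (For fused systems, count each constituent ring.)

4

Rings A and B form a fused bicyclic system (with one nitrogen) with 10 sp² atoms and 10 π electrons from ring double bonds. 10 = 4(2)+2, so the system is aromatic and both rings count as aromatic (quinoline).
Ring C is fully conjugated (every ring atom contributes a p orbital); 2 ring double bonds (4 π electrons) plus a heteroatom lone pair (2) give 6 π electrons. 6 = 4(1)+2, so ring C is aromatic (oxazole).
Ring D is fully conjugated (every ring atom contributes a p orbital); 3 ring double bonds give 6 π electrons. Since 6 = 4n+2 (n=1), ring D is aromatic (benzene ring).
Ring E has three sp³ carbons, so it is not fully conjugated — not aromatic (cyclopentane ring).
Aromatic: A, B, C, D. Total: 4.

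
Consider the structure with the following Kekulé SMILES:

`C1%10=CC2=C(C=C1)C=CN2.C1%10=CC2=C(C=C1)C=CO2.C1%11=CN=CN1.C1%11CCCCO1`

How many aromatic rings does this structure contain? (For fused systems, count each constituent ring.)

5

The SMILES encodes a six-membered carbon ring with three alternating C=C double bonds, fused to a five-membered ring containing one N–H nitrogen and two C=C double bonds; a six-membered carbon ring with three alternating C=C double bonds, fused to a five-membered ring containing one oxygen and two C=C double bonds; a five-membered ring with nitrogens at positions 1 and 3 (one bearing H, one in a C=N bond) and two double bonds; a six-membered saturated ring of five carbons and one oxygen.
The fused 6/5-membered bicyclic (with one N–H) is a single π system with 9 sp² atoms and 10 π electrons from ring double bonds plus a heteroatom lone pair. 10 = 4(2)+2, so the system is aromatic and both rings count as aromatic (indole).
The fused 6/5-membered bicyclic (with one oxygen) is a single π system with 9 sp² atoms and 10 π electrons from ring double bonds plus a heteroatom lone pair. 10 = 4(2)+2, so the system is aromatic and both rings count as aromatic (benzofuran).
The 5-membered ring with two nitrogens (one N–H, one =N–) has a continuous p-orbital overlap around the ring; 2 ring double bonds (4 π electrons) plus a heteroatom lone pair (2) give 6 π electrons. That satisfies 4n+2 with n=1, so it is aromatic (imidazole).
The 6-membered ring with one oxygen has only sp³ atoms, so it is not fully conjugated — not aromatic (tetrahydropyran).
5 of the 6 rings are aromatic. Total: 5.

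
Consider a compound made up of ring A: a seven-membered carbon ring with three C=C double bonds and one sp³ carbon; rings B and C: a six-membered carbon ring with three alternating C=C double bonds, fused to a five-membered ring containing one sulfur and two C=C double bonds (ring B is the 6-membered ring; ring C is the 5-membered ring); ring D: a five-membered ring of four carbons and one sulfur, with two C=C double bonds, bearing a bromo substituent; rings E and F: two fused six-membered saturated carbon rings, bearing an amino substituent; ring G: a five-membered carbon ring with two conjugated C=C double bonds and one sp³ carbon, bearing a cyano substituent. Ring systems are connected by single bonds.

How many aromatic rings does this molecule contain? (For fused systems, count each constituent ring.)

Ring A has one sp³ carbon, so it is not fully conjugated — not aromatic (cycloheptatriene).
Rings B and C form a fused bicyclic system (with one sulfur) with 9 sp² atoms and 10 π electrons from ring double bonds plus a heteroatom lone pair. 10 = 4(2)+2, so the system is aromatic and both rings count as aromatic (benzothiophene).
Ring D is fully conjugated (every ring atom contributes a p orbital); 2 ring double bonds (4 π electrons) plus a heteroatom lone pair (2) give 6 π electrons. That satisfies 4n+2 with n=1, so ring D is aromatic (thiophene).
Ring E has only sp³ atoms, so it is not fully conjugated — not aromatic (cyclohexane ring).
Ring F has only sp³ atoms, so it is not fully conjugated — not aromatic (cyclohexane ring).
Ring G has one sp³ carbon, so it is not fully conjugated — not aromatic (cyclopentadiene).
Aromatic: B, C, D. Total: 3.

3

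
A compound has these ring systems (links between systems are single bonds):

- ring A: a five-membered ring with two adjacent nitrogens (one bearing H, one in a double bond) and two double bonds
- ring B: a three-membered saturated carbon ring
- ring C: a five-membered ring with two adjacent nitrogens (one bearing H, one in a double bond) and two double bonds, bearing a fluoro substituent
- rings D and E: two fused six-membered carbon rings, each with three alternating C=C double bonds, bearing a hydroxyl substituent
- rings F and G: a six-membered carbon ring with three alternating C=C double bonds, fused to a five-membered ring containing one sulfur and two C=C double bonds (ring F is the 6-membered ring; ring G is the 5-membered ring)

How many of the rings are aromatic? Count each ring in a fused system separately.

Ring A has a continuous p-orbital overlap around the ring; 2 ring double bonds (4 π electrons) plus a heteroatom lone pair (2) give 6 π electrons. 6 = 4(1)+2, so ring A is aromatic (pyrazole).
Ring B has only sp³ atoms, so it is not fully conjugated — not aromatic (cyclopropane).
Ring C is planar and fully conjugated; 2 ring double bonds (4 π electrons) plus a heteroatom lone pair (2) give 6 π electrons. That satisfies 4n+2 with n=1, so ring C is aromatic (pyrazole).
Rings D and E form a fused bicyclic system with 10 sp² atoms and 10 π electrons from ring double bonds. 10 = 4(2)+2, so the system is aromatic and both rings count as aromatic (naphthalene).
Rings F and G form a fused bicyclic system (with one sulfur) with 9 sp² atoms and 10 π electrons from ring double bonds plus a heteroatom lone pair. 10 = 4(2)+2, so the system is aromatic and both rings count as aromatic (benzothiophene).
Aromatic: A, C, D, E, F, G. Total: 6.

6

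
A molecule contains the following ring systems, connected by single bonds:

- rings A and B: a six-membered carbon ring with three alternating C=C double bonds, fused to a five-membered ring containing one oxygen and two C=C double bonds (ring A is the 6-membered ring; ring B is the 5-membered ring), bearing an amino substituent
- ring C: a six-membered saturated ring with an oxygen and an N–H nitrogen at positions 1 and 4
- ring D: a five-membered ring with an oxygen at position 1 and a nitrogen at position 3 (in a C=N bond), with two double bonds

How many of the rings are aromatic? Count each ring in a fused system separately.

Rings A and B form a fused bicyclic system (with one oxygen) with 9 sp² atoms and 10 π electrons from ring double bonds plus a heteroatom lone pair. 10 = 4(2)+2, so the system is aromatic and both rings count as aromatic (benzofuran).
Ring C has only sp³ atoms, so it is not fully conjugated — not aromatic (morpholine).
Ring D is fully conjugated (every ring atom contributes a p orbital); 2 ring double bonds (4 π electrons) plus a heteroatom lone pair (2) give 6 π electrons. Since 6 = 4n+2 (n=1), ring D is aromatic (oxazole).
Aromatic: A, B, D. Total: 3.

3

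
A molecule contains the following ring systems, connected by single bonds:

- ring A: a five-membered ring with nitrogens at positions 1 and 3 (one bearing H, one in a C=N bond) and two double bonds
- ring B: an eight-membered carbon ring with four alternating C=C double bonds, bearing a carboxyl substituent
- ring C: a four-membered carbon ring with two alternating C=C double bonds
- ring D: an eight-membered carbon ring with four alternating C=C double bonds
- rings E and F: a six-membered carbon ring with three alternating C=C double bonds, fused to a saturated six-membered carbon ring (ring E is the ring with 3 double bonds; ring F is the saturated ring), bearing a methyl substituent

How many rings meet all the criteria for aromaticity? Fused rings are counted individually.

Ring A has a continuous p-orbital overlap around the ring; 2 ring double bonds (4 π electrons) plus a heteroatom lone pair (2) give 6 π electrons. That satisfies 4n+2 with n=1, so ring A is aromatic (imidazole).
Ring B has only sp² ring atoms; a planar conformation would have a fully conjugated π system of 8 electrons. But 8 = 4(2), which is 4n not 4n+2, so ring B is not aromatic (cyclooctatetraene) — cyclooctatetraene distorts into a non-planar tub to avoid antiaromaticity.
Ring C has only sp² ring atoms; a planar conformation would have a fully conjugated π system of 4 electrons. But 4 = 4(1), which is 4n not 4n+2, so ring C is not aromatic (cyclobutadiene) — cyclobutadiene is antiaromatic and distorts to a rectangle.
Ring D has only sp² ring atoms; a planar conformation would have a fully conjugated π system of 8 electrons. But 8 = 4(2), which is 4n not 4n+2, so ring D is not aromatic (cyclooctatetraene) — cyclooctatetraene distorts into a non-planar tub to avoid antiaromaticity.
Ring E has a continuous p-orbital overlap around the ring; 3 ring double bonds give 6 π electrons. Since 6 = 4n+2 (n=1), ring E is aromatic (benzene ring).
Ring F has four sp³ carbons, so it is not fully conjugated — not aromatic (cyclohexane ring).
Aromatic: A, E. Total: 2.

2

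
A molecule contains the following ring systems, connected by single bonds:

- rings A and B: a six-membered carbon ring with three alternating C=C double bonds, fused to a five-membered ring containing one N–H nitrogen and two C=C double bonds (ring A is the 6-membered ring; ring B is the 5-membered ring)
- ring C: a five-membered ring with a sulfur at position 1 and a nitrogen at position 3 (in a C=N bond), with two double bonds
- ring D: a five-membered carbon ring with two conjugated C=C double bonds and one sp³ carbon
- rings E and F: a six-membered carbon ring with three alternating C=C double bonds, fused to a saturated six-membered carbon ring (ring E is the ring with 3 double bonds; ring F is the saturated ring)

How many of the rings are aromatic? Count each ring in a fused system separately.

Rings A and B form a fused bicyclic system (with one N–H) with 9 sp² atoms and 10 π electrons from ring double bonds plus a heteroatom lone pair. 10 = 4(2)+2, so the system is aromatic and both rings count as aromatic (indole).
Ring C has a continuous p-orbital overlap around the ring; 2 ring double bonds (4 π electrons) plus a heteroatom lone pair (2) give 6 π electrons. 6 = 4(1)+2, so ring C is aromatic (thiazole).
Ring D has one sp³ carbon, so it is not fully conjugated — not aromatic (cyclopentadiene).
Ring E is planar and fully conjugated; 3 ring double bonds give 6 π electrons. That satisfies 4n+2 with n=1, so ring E is aromatic (benzene ring).
Ring F has four sp³ carbons, so it is not fully conjugated — not aromatic (cyclohexane ring).
Aromatic: A, B, C, E. Total: 4.

4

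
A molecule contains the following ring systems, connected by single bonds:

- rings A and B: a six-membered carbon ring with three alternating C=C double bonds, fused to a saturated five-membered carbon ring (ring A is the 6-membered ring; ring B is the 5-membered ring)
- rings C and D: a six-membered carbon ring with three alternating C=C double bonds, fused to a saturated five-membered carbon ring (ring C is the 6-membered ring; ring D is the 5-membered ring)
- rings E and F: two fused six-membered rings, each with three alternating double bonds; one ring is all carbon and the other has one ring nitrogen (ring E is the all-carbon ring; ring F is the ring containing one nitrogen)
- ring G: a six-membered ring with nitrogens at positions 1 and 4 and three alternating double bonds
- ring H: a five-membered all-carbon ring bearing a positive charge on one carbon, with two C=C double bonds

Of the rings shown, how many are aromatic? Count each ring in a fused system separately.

5

Ring A is planar and fully conjugated; 3 ring double bonds give 6 π electrons. That satisfies 4n+2 with n=1, so ring A is aromatic (benzene ring).
Ring B has three sp³ carbons, so it is not fully conjugated — not aromatic (cyclopentane ring).
Ring C is planar and fully conjugated; 3 ring double bonds give 6 π electrons. Since 6 = 4n+2 (n=1), ring C is aromatic (benzene ring).
Ring D has three sp³ carbons, so it is not fully conjugated — not aromatic (cyclopentane ring).
Rings E and F form a fused bicyclic system (with one nitrogen) with 10 sp² atoms and 10 π electrons from ring double bonds. 10 = 4(2)+2, so the system is aromatic and both rings count as aromatic (quinoline).
Ring G has a continuous p-orbital overlap around the ring; 3 ring double bonds give 6 π electrons. 6 = 4(1)+2, so ring G is aromatic (pyrazine).
Ring H has only sp² ring atoms; a planar conformation would have a fully conjugated π system of 4 electrons. But 4 = 4(1), which is 4n not 4n+2, so ring H is not aromatic (cyclopentadienyl cation).
Aromatic: A, C, E, F, G. Total: 5.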